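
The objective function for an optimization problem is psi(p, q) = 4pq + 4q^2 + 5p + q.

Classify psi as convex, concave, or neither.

neither

psi is quadratic, so its Hessian is the constant matrix H = [[0, 4], [4, 8]].
det(H) = -16, tr(H) = 8.
det(H) < 0, so H is indefinite: neither convex nor concave.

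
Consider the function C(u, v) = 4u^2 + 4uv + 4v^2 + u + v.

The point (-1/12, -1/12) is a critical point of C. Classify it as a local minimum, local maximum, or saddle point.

The Hessian of C is constant: H = [[8, 4], [4, 8]].
det(H) = 8·8 − 4² = 48.
det(H) > 0 and tr(H) = 16 > 0, so H is positive definite and the point is a local minimum.

local minimum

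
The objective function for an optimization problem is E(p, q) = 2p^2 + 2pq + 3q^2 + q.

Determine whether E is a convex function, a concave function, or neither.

E is quadratic, so its Hessian is the constant matrix H = [[4, 2], [2, 6]].
det(H) = 20, tr(H) = 10.
det(H) > 0 and tr(H) > 0, so H is positive definite everywhere: convex.

convex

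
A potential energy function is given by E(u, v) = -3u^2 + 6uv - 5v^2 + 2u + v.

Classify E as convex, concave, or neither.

E is quadratic, so its Hessian is the constant matrix H = [[-6, 6], [6, -10]].
det(H) = 24, tr(H) = -16.
det(H) > 0 and tr(H) < 0, so H is negative definite everywhere: concave.

concave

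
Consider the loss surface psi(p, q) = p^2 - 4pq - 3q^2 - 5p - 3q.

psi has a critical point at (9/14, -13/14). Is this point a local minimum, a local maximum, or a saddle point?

The Hessian of psi is constant: H = [[2, -4], [-4, -6]].
det(H) = 2·(-6) − (-4)² = -28.
Since det(H) < 0, H is indefinite and the critical point is a saddle point.

saddle point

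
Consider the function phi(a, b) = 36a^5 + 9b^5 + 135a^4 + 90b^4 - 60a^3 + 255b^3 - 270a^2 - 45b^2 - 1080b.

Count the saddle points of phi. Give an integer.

phi separates as a function of a plus a function of b, so ∇phi=0 decouples.
∂phi/∂a = 180a(a - 1)(a + 1)(a + 3) = 0 at a ∈ {-3, -1, 0, 1}; ∂phi/∂b = 45(b - 1)(b + 2)(b + 3)(b + 4) = 0 at b ∈ {-4, -3, -2, 1}.
The Hessian is diagonal: diag(phi_aa, phi_bb). Second derivatives: phi_aa(-3)=-4320, phi_aa(-1)=720, phi_aa(0)=-540, phi_aa(1)=1440; phi_bb(-4)=-450, phi_bb(-3)=180, phi_bb(-2)=-270, phi_bb(1)=2700.
Saddle points occur where the two diagonal entries have opposite signs: (-3, -3), (-3, 1), (-1, -4), (-1, -2), (0, -3), (0, 1), (1, -4), (1, -2). Count: 8.

8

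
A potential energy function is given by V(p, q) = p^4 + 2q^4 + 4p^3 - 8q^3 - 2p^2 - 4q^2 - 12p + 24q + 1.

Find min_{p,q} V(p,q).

-26

V(p,q) separates as A(p) + B(q) + 1, so its minimum is min A + min B + 1.
A'(p) = 4(p - 1)(p + 1)(p + 3) vanishes at p ∈ {-3, -1, 1}; B'(q) = 8(q - 3)(q - 1)(q + 1) vanishes at q ∈ {-1, 1, 3}.
Local minima of A (where A''>0): A(-3)=-9, A(1)=-9. Local minima of B: B(-1)=-18, B(3)=-18.
So the global minimum of V is A(-3) + B(-1) + 1 = -9 − 18 + 1 = -26, attained at (-3, -1).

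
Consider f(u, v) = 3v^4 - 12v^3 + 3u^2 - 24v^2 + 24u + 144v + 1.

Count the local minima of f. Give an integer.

f separates as a function of u plus a function of v, so ∇f=0 decouples.
∂f/∂u = 6(u + 4) = 0 at u ∈ {-4}; ∂f/∂v = 12(v - 3)(v - 2)(v + 2) = 0 at v ∈ {-2, 2, 3}.
The Hessian is diagonal: diag(f_uu, f_vv). Second derivatives: f_uu(-4)=6; f_vv(-2)=240, f_vv(2)=-48, f_vv(3)=60.
Local minima occur where both diagonal entries positive: (-4, -2), (-4, 3). Count: 2.

2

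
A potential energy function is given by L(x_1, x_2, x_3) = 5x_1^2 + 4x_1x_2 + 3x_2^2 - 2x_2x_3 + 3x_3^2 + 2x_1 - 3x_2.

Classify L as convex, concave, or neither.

convex

L is quadratic, so its Hessian is the constant matrix H = [[10, 4, 0], [4, 6, -2], [0, -2, 6]].
Leading principal minors: 10, 44, 224.
All positive ⇒ H ≻ 0 ⇒ convex.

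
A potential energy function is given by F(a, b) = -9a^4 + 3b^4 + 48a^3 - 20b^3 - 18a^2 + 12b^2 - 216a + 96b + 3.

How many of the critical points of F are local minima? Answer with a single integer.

2

F separates as a function of a plus a function of b, so ∇F=0 decouples.
∂F/∂a = -36(a - 3)(a - 2)(a + 1) = 0 at a ∈ {-1, 2, 3}; ∂F/∂b = 12(b - 4)(b - 2)(b + 1) = 0 at b ∈ {-1, 2, 4}.
The Hessian is diagonal: diag(F_aa, F_bb). Second derivatives: F_aa(-1)=-432, F_aa(2)=108, F_aa(3)=-144; F_bb(-1)=180, F_bb(2)=-72, F_bb(4)=120.
Local minima occur where both diagonal entries positive: (2, -1), (2, 4). Count: 2.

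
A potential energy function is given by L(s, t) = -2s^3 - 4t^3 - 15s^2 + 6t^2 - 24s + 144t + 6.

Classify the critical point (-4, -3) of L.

The mixed partial ∂²L/∂s∂t is 0, so the Hessian at any point is diag(L_ss, L_tt) = diag(-6(2s + 5), 12(-2t + 1)).
At (-4, -3): H = diag(18, 84).
Both eigenvalues are positive, so H is positive definite: a local minimum.

local minimum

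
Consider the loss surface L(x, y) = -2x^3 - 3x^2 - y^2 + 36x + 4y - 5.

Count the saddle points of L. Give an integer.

L separates as a function of x plus a function of y, so ∇L=0 decouples.
∂L/∂x = -6(x - 2)(x + 3) = 0 at x ∈ {-3, 2}; ∂L/∂y = -2(y - 2) = 0 at y ∈ {2}.
The Hessian is diagonal: diag(L_xx, L_yy). Second derivatives: L_xx(-3)=30, L_xx(2)=-30; L_yy(2)=-2.
Saddle points occur where the two diagonal entries have opposite signs: (-3, 2). Count: 1.

1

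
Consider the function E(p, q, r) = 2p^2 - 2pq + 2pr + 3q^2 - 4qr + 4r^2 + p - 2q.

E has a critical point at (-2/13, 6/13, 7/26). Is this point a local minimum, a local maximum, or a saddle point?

local minimum

The Hessian is constant: H = [[4, -2, 2], [-2, 6, -4], [2, -4, 8]].
Leading principal minors: Δ₁ = 4, Δ₂ = 20, Δ₃ = 104.
All leading minors are positive, so H is positive definite: a local minimum.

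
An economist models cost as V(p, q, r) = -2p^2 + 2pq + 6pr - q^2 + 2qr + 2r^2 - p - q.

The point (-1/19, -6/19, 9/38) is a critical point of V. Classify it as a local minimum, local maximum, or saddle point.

The Hessian is constant: H = [[-4, 2, 6], [2, -2, 2], [6, 2, 4]].
Leading principal minors: Δ₁ = -4, Δ₂ = 4, Δ₃ = 152.
The minors fit neither the all-positive nor the alternating-sign pattern, so H is indefinite: a saddle point.

saddle point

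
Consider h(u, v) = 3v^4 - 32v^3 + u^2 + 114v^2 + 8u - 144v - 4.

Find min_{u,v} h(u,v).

h(u,v) separates as P(u) + Q(v) − 4, so its minimum is min P + min Q − 4.
P'(u) = 2u + 8 vanishes at u ∈ {-4}; Q'(v) = 12(v - 4)(v - 3)(v - 1) vanishes at v ∈ {1, 3, 4}.
Local minima of P (where P''>0): P(-4)=-16. Local minima of Q: Q(1)=-59, Q(4)=-32.
So the global minimum of h is P(-4) + Q(1) − 4 = -16 − 59 − 4 = -79, attained at (-4, 1).

-79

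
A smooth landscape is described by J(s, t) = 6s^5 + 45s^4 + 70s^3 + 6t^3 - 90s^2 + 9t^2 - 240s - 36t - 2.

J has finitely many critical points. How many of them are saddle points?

J separates as a function of s plus a function of t, so ∇J=0 decouples.
∂J/∂s = 30(s - 1)(s + 1)(s + 2)(s + 4) = 0 at s ∈ {-4, -2, -1, 1}; ∂J/∂t = 18(t - 1)(t + 2) = 0 at t ∈ {-2, 1}.
The Hessian is diagonal: diag(J_ss, J_tt). Second derivatives: J_ss(-4)=-900, J_ss(-2)=180, J_ss(-1)=-180, J_ss(1)=900; J_tt(-2)=-54, J_tt(1)=54.
Saddle points occur where the two diagonal entries have opposite signs: (-4, 1), (-2, -2), (-1, 1), (1, -2). Count: 4.

4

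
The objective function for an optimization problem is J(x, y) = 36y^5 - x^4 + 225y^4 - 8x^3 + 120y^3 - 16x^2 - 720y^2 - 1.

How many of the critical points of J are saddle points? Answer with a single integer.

J separates as a function of x plus a function of y, so ∇J=0 decouples.
∂J/∂x = -4x(x + 2)(x + 4) = 0 at x ∈ {-4, -2, 0}; ∂J/∂y = 180y(y - 1)(y + 2)(y + 4) = 0 at y ∈ {-4, -2, 0, 1}.
The Hessian is diagonal: diag(J_xx, J_yy). Second derivatives: J_xx(-4)=-32, J_xx(-2)=16, J_xx(0)=-32; J_yy(-4)=-7200, J_yy(-2)=2160, J_yy(0)=-1440, J_yy(1)=2700.
Saddle points occur where the two diagonal entries have opposite signs: (-4, -2), (-4, 1), (-2, -4), (-2, 0), (0, -2), (0, 1). Count: 6.

6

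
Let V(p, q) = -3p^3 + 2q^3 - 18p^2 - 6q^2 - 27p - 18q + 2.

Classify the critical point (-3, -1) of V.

The mixed partial ∂²V/∂p∂q is 0, so the Hessian at any point is diag(V_pp, V_qq) = diag(-18(p + 2), 12(q - 1)).
At (-3, -1): H = diag(18, -24).
The eigenvalues have opposite signs, so H is indefinite: a saddle point.

saddle point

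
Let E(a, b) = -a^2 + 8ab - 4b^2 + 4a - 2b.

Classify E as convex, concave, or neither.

E is quadratic, so its Hessian is the constant matrix H = [[-2, 8], [8, -8]].
det(H) = -48, tr(H) = -10.
det(H) < 0, so H is indefinite: neither convex nor concave.

neither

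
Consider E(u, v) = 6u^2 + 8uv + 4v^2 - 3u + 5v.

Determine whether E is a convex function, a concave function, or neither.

convex

E is quadratic, so its Hessian is the constant matrix H = [[12, 8], [8, 8]].
det(H) = 32, tr(H) = 20.
det(H) > 0 and tr(H) > 0, so H is positive definite everywhere: convex.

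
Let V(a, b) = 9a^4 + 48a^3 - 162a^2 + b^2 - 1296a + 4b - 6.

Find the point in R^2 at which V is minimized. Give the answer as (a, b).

(3, -2)

V(a,b) separates as P(a) + Q(b) − 6, so its minimum is min P + min Q − 6.
P'(a) = 36(a - 3)(a + 3)(a + 4) vanishes at a ∈ {-4, -3, 3}; Q'(b) = 2b + 4 vanishes at b ∈ {-2}.
Local minima of P (where P''>0): P(-4)=1824, P(3)=-3321. Local minima of Q: Q(-2)=-4.
So the global minimum of V is P(3) + Q(-2) − 6 = -3321 − 4 − 6 = -3331, attained at (3, -2).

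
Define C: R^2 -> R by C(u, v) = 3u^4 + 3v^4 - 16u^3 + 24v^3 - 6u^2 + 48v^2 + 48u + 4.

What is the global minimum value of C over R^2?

-156

C(u,v) separates as P(u) + Q(v) + 4, so its minimum is min P + min Q + 4.
P'(u) = 12(u - 4)(u - 1)(u + 1) vanishes at u ∈ {-1, 1, 4}; Q'(v) = 12v(v + 2)(v + 4) vanishes at v ∈ {-4, -2, 0}.
Local minima of P (where P''>0): P(-1)=-35, P(4)=-160. Local minima of Q: Q(-4)=0, Q(0)=0.
So the global minimum of C is P(4) + Q(-4) + 4 = -160 + 0 + 4 = -156, attained at (4, -4).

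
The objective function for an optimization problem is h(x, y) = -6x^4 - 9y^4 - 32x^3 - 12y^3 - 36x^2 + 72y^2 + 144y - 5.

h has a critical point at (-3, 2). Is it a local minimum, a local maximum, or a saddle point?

The mixed partial ∂²h/∂x∂y is 0, so the Hessian at any point is diag(h_xx, h_yy) = diag(-24(3x^2 + 8x + 3), 36(-3y^2 - 2y + 4)).
At (-3, 2): H = diag(-144, -432).
Both eigenvalues are negative, so H is negative definite: a local maximum.

local maximum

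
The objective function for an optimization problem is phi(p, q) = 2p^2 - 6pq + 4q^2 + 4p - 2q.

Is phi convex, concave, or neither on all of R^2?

phi is quadratic, so its Hessian is the constant matrix H = [[4, -6], [-6, 8]].
det(H) = -4, tr(H) = 12.
det(H) < 0, so H is indefinite: neither convex nor concave.

neither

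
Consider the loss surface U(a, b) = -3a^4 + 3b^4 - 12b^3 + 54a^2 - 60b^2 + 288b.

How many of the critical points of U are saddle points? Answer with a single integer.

U separates as a function of a plus a function of b, so ∇U=0 decouples.
∂U/∂a = -12a(a - 3)(a + 3) = 0 at a ∈ {-3, 0, 3}; ∂U/∂b = 12(b - 4)(b - 2)(b + 3) = 0 at b ∈ {-3, 2, 4}.
The Hessian is diagonal: diag(U_aa, U_bb). Second derivatives: U_aa(-3)=-216, U_aa(0)=108, U_aa(3)=-216; U_bb(-3)=420, U_bb(2)=-120, U_bb(4)=168.
Saddle points occur where the two diagonal entries have opposite signs: (-3, -3), (-3, 4), (0, 2), (3, -3), (3, 4). Count: 5.

5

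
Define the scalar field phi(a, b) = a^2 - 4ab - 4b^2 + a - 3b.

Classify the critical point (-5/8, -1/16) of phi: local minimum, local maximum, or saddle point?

saddle point

The Hessian of phi is constant: H = [[2, -4], [-4, -8]].
det(H) = 2·(-8) − (-4)² = -32.
Since det(H) < 0, H is indefinite and the critical point is a saddle point.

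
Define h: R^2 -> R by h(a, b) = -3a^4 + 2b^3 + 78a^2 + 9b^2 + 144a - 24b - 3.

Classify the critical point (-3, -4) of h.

The mixed partial ∂²h/∂a∂b is 0, so the Hessian at any point is diag(h_aa, h_bb) = diag(12(-3a^2 + 13), 6(2b + 3)).
At (-3, -4): H = diag(-168, -30).
Both eigenvalues are negative, so H is negative definite: a local maximum.

local maximum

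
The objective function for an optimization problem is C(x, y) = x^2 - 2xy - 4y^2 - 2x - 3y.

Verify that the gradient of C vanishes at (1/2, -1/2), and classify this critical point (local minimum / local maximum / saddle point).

∇C = (2x - 2y - 2, -2x - 8y - 3); substituting (1/2, -1/2) gives ∇C = (0, 0), so (1/2, -1/2) is indeed a critical point.
The Hessian of C is constant: H = [[2, -2], [-2, -8]].
det(H) = 2·(-8) − (-2)² = -20.
Since det(H) < 0, H is indefinite and the critical point is a saddle point.

saddle point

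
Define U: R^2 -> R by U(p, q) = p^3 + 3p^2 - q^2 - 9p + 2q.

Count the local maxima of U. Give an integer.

U separates as a function of p plus a function of q, so ∇U=0 decouples.
∂U/∂p = 3(p - 1)(p + 3) = 0 at p ∈ {-3, 1}; ∂U/∂q = -2(q - 1) = 0 at q ∈ {1}.
The Hessian is diagonal: diag(U_pp, U_qq). Second derivatives: U_pp(-3)=-12, U_pp(1)=12; U_qq(1)=-2.
Local maxima occur where both diagonal entries negative: (-3, 1). Count: 1.

1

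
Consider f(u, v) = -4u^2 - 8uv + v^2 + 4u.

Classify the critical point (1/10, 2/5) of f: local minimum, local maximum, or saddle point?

The Hessian of f is constant: H = [[-8, -8], [-8, 2]].
det(H) = (-8)·2 − (-8)² = -80.
Since det(H) < 0, H is indefinite and the critical point is a saddle point.

saddle point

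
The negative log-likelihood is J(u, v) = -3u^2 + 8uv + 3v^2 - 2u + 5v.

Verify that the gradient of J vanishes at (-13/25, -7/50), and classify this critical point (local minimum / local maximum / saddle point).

saddle point

∇J = (-6u + 8v - 2, 8u + 6v + 5); substituting (-13/25, -7/50) gives ∇J = (0, 0), so (-13/25, -7/50) is indeed a critical point.
The Hessian of J is constant: H = [[-6, 8], [8, 6]].
det(H) = (-6)·6 − 8² = -100.
Since det(H) < 0, H is indefinite and the critical point is a saddle point.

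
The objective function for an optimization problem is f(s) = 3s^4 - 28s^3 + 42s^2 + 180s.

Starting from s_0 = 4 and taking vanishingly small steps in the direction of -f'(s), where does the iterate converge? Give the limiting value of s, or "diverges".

f'(s) = 12(s - 5)(s - 3)(s + 1), so f'(4) = -60.
Gradient descent moves in the -f' direction, i.e. s is increasing.
The nearest critical point in that direction is s = 5, where f'' = 144 > 0 (a local minimum). The iterate converges there.

5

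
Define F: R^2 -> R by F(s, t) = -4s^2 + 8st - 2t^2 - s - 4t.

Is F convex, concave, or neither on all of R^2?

neither

F is quadratic, so its Hessian is the constant matrix H = [[-8, 8], [8, -4]].
det(H) = -32, tr(H) = -12.
det(H) < 0, so H is indefinite: neither convex nor concave.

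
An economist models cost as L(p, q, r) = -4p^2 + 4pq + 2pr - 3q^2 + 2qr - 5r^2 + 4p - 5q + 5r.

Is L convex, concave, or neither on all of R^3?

concave

L is quadratic, so its Hessian is the constant matrix H = [[-8, 4, 2], [4, -6, 2], [2, 2, -10]].
Leading principal minors: -8, 32, -232.
Signs alternate −, +, − ⇒ H ≺ 0 ⇒ concave.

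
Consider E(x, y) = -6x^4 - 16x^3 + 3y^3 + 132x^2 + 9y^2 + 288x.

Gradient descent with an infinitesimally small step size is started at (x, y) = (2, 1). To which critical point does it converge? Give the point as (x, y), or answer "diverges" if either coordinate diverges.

E is separable, so gradient descent decouples: x follows -∂E/∂x, y follows -∂E/∂y.
∂E/∂x = -24(x - 3)(x + 1)(x + 4); at x=2 this is 432, so x decreases.
∂E/∂y = 9y(y + 2); at y=1 this is 27, so y decreases.
x converges to its nearest critical value -1 (a local min of the x-part); y converges to 0. The iterate converges to (-1, 0).

(-1, 0)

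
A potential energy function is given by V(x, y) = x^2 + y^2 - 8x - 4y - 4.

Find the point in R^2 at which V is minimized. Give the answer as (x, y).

(4, 2)

V(x,y) separates as P(x) + Q(y) − 4, so its minimum is min P + min Q − 4.
P'(x) = 2x - 8 vanishes at x ∈ {4}; Q'(y) = 2y - 4 vanishes at y ∈ {2}.
Local minima of P (where P''>0): P(4)=-16. Local minima of Q: Q(2)=-4.
So the global minimum of V is P(4) + Q(2) − 4 = -16 − 4 − 4 = -24, attained at (4, 2).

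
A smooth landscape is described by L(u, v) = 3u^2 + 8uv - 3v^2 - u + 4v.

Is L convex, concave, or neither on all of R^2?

neither

L is quadratic, so its Hessian is the constant matrix H = [[6, 8], [8, -6]].
det(H) = -100, tr(H) = 0.
det(H) < 0, so H is indefinite: neither convex nor concave.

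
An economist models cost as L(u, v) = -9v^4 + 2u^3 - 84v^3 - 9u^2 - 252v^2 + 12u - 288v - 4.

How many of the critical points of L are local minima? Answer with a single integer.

1

L separates as a function of u plus a function of v, so ∇L=0 decouples.
∂L/∂u = 6(u - 2)(u - 1) = 0 at u ∈ {1, 2}; ∂L/∂v = -36(v + 1)(v + 2)(v + 4) = 0 at v ∈ {-4, -2, -1}.
The Hessian is diagonal: diag(L_uu, L_vv). Second derivatives: L_uu(1)=-6, L_uu(2)=6; L_vv(-4)=-216, L_vv(-2)=72, L_vv(-1)=-108.
Local minima occur where both diagonal entries positive: (2, -2). Count: 1.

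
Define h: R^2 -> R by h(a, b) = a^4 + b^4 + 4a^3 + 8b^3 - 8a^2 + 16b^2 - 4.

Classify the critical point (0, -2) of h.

local maximum

The mixed partial ∂²h/∂a∂b is 0, so the Hessian at any point is diag(h_aa, h_bb) = diag(4(3a^2 + 6a - 4), 4(3b^2 + 12b + 8)).
At (0, -2): H = diag(-16, -16).
Both eigenvalues are negative, so H is negative definite: a local maximum.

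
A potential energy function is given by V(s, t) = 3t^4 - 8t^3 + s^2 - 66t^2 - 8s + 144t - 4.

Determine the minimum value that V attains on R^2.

V(s,t) separates as P(s) + Q(t) − 4, so its minimum is min P + min Q − 4.
P'(s) = 2s - 8 vanishes at s ∈ {4}; Q'(t) = 12(t - 4)(t - 1)(t + 3) vanishes at t ∈ {-3, 1, 4}.
Local minima of P (where P''>0): P(4)=-16. Local minima of Q: Q(-3)=-567, Q(4)=-224.
So the global minimum of V is P(4) + Q(-3) − 4 = -16 − 567 − 4 = -587, attained at (4, -3).

-587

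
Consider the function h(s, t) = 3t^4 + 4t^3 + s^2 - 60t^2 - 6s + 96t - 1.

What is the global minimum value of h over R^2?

-842

h(s,t) separates as P(s) + Q(t) − 1, so its minimum is min P + min Q − 1.
P'(s) = 2s - 6 vanishes at s ∈ {3}; Q'(t) = 12(t - 2)(t - 1)(t + 4) vanishes at t ∈ {-4, 1, 2}.
Local minima of P (where P''>0): P(3)=-9. Local minima of Q: Q(-4)=-832, Q(2)=32.
So the global minimum of h is P(3) + Q(-4) − 1 = -9 − 832 − 1 = -842, attained at (3, -4).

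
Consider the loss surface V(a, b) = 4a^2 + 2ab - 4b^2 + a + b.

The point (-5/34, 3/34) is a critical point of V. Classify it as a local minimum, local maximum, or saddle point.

The Hessian of V is constant: H = [[8, 2], [2, -8]].
det(H) = 8·(-8) − 2² = -68.
Since det(H) < 0, H is indefinite and the critical point is a saddle point.

saddle point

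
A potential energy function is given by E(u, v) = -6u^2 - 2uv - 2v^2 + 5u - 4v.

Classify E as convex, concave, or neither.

E is quadratic, so its Hessian is the constant matrix H = [[-12, -2], [-2, -4]].
det(H) = 44, tr(H) = -16.
det(H) > 0 and tr(H) < 0, so H is negative definite everywhere: concave.

concave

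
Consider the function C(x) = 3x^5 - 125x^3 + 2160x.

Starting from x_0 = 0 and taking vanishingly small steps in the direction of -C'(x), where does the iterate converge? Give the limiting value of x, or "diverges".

C'(x) = 15(x - 4)(x - 3)(x + 3)(x + 4), so C'(0) = 2160.
Gradient descent moves in the -C' direction, i.e. x is decreasing.
The nearest critical point in that direction is x = -3, where C'' = 630 > 0 (a local minimum). The iterate converges there.

-3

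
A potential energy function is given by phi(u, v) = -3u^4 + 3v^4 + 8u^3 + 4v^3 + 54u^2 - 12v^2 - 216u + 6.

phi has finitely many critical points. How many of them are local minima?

2

phi separates as a function of u plus a function of v, so ∇phi=0 decouples.
∂phi/∂u = -12(u - 3)(u - 2)(u + 3) = 0 at u ∈ {-3, 2, 3}; ∂phi/∂v = 12v(v - 1)(v + 2) = 0 at v ∈ {-2, 0, 1}.
The Hessian is diagonal: diag(phi_uu, phi_vv). Second derivatives: phi_uu(-3)=-360, phi_uu(2)=60, phi_uu(3)=-72; phi_vv(-2)=72, phi_vv(0)=-24, phi_vv(1)=36.
Local minima occur where both diagonal entries positive: (2, -2), (2, 1). Count: 2.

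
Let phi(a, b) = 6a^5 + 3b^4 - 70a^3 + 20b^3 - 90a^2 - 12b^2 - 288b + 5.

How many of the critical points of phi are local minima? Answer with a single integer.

phi separates as a function of a plus a function of b, so ∇phi=0 decouples.
∂phi/∂a = 30a(a - 3)(a + 1)(a + 2) = 0 at a ∈ {-2, -1, 0, 3}; ∂phi/∂b = 12(b - 2)(b + 3)(b + 4) = 0 at b ∈ {-4, -3, 2}.
The Hessian is diagonal: diag(phi_aa, phi_bb). Second derivatives: phi_aa(-2)=-300, phi_aa(-1)=120, phi_aa(0)=-180, phi_aa(3)=1800; phi_bb(-4)=72, phi_bb(-3)=-60, phi_bb(2)=360.
Local minima occur where both diagonal entries positive: (-1, -4), (-1, 2), (3, -4), (3, 2). Count: 4.

4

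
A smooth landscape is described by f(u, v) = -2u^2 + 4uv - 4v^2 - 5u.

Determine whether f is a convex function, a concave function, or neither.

f is quadratic, so its Hessian is the constant matrix H = [[-4, 4], [4, -8]].
det(H) = 16, tr(H) = -12.
det(H) > 0 and tr(H) < 0, so H is negative definite everywhere: concave.

concave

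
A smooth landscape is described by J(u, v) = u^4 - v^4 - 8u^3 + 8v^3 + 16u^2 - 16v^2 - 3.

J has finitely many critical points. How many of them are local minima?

J separates as a function of u plus a function of v, so ∇J=0 decouples.
∂J/∂u = 4u(u - 4)(u - 2) = 0 at u ∈ {0, 2, 4}; ∂J/∂v = -4v(v - 4)(v - 2) = 0 at v ∈ {0, 2, 4}.
The Hessian is diagonal: diag(J_uu, J_vv). Second derivatives: J_uu(0)=32, J_uu(2)=-16, J_uu(4)=32; J_vv(0)=-32, J_vv(2)=16, J_vv(4)=-32.
Local minima occur where both diagonal entries positive: (0, 2), (4, 2). Count: 2.

2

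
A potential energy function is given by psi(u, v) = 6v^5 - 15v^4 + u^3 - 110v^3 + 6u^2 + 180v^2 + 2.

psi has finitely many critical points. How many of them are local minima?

2

psi separates as a function of u plus a function of v, so ∇psi=0 decouples.
∂psi/∂u = 3u(u + 4) = 0 at u ∈ {-4, 0}; ∂psi/∂v = 30v(v - 4)(v - 1)(v + 3) = 0 at v ∈ {-3, 0, 1, 4}.
The Hessian is diagonal: diag(psi_uu, psi_vv). Second derivatives: psi_uu(-4)=-12, psi_uu(0)=12; psi_vv(-3)=-2520, psi_vv(0)=360, psi_vv(1)=-360, psi_vv(4)=2520.
Local minima occur where both diagonal entries positive: (0, 0), (0, 4). Count: 2.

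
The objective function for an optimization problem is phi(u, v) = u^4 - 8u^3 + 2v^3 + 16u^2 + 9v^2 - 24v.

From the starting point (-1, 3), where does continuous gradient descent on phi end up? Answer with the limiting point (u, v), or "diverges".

phi is separable, so gradient descent decouples: u follows -∂phi/∂u, v follows -∂phi/∂v.
∂phi/∂u = 4u(u - 4)(u - 2); at u=-1 this is -60, so u increases.
∂phi/∂v = 6(v - 1)(v + 4); at v=3 this is 84, so v decreases.
u converges to its nearest critical value 0 (a local min of the u-part); v converges to 1. The iterate converges to (0, 1).

(0, 1)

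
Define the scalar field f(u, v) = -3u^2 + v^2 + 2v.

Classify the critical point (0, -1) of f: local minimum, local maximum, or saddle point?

saddle point

The Hessian of f is constant: H = [[-6, 0], [0, 2]].
det(H) = (-6)·2 − 0² = -12.
Since det(H) < 0, H is indefinite and the critical point is a saddle point.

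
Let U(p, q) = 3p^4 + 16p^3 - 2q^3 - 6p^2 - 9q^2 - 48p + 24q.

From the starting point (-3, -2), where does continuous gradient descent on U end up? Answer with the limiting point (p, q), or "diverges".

(-4, -4)

U is separable, so gradient descent decouples: p follows -∂U/∂p, q follows -∂U/∂q.
∂U/∂p = 12(p - 1)(p + 1)(p + 4); at p=-3 this is 96, so p decreases.
∂U/∂q = -6(q - 1)(q + 4); at q=-2 this is 36, so q decreases.
p converges to its nearest critical value -4 (a local min of the p-part); q converges to -4. The iterate converges to (-4, -4).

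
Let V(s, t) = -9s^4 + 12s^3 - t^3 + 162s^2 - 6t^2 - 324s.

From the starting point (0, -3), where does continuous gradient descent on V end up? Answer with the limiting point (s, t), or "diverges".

V is separable, so gradient descent decouples: s follows -∂V/∂s, t follows -∂V/∂t.
∂V/∂s = -36(s - 3)(s - 1)(s + 3); at s=0 this is -324, so s increases.
∂V/∂t = -3t(t + 4); at t=-3 this is 9, so t decreases.
s converges to its nearest critical value 1 (a local min of the s-part); t converges to -4. The iterate converges to (1, -4).

(1, -4)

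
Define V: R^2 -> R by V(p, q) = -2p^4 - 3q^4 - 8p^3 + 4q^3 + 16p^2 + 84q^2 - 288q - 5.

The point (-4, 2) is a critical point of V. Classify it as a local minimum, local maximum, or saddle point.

saddle point

The mixed partial ∂²V/∂p∂q is 0, so the Hessian at any point is diag(V_pp, V_qq) = diag(8(-3p^2 - 6p + 4), 12(-3q^2 + 2q + 14)).
At (-4, 2): H = diag(-160, 72).
The eigenvalues have opposite signs, so H is indefinite: a saddle point.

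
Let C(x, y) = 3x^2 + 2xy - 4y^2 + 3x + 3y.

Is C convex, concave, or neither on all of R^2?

C is quadratic, so its Hessian is the constant matrix H = [[6, 2], [2, -8]].
det(H) = -52, tr(H) = -2.
det(H) < 0, so H is indefinite: neither convex nor concave.

neither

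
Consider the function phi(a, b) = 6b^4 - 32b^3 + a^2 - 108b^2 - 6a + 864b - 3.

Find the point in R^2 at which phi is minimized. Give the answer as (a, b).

phi(a,b) separates as P(a) + Q(b) − 3, so its minimum is min P + min Q − 3.
P'(a) = 2a - 6 vanishes at a ∈ {3}; Q'(b) = 24(b - 4)(b - 3)(b + 3) vanishes at b ∈ {-3, 3, 4}.
Local minima of P (where P''>0): P(3)=-9. Local minima of Q: Q(-3)=-2214, Q(4)=1216.
So the global minimum of phi is P(3) + Q(-3) − 3 = -9 − 2214 − 3 = -2226, attained at (3, -3).

(3, -3)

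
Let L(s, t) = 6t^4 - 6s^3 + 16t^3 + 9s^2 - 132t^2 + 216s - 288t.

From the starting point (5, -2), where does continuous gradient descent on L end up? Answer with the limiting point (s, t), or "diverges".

L is separable, so gradient descent decouples: s follows -∂L/∂s, t follows -∂L/∂t.
∂L/∂s = -18(s - 4)(s + 3); at s=5 this is -144, so s increases.
∂L/∂t = 24(t - 3)(t + 1)(t + 4); at t=-2 this is 240, so t decreases.
The s-coordinate has no critical point in that direction and runs off to infinity.

diverges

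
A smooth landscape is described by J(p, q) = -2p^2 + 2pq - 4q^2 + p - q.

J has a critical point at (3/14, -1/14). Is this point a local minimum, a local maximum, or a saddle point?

The Hessian of J is constant: H = [[-4, 2], [2, -8]].
det(H) = (-4)·(-8) − 2² = 28.
det(H) > 0 and tr(H) = -12 < 0, so H is negative definite and the point is a local maximum.

local maximum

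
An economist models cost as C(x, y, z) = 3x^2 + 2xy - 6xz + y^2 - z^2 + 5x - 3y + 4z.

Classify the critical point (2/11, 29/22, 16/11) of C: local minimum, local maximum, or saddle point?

saddle point

The Hessian is constant: H = [[6, 2, -6], [2, 2, 0], [-6, 0, -2]].
Leading principal minors: Δ₁ = 6, Δ₂ = 8, Δ₃ = -88.
The minors fit neither the all-positive nor the alternating-sign pattern, so H is indefinite: a saddle point.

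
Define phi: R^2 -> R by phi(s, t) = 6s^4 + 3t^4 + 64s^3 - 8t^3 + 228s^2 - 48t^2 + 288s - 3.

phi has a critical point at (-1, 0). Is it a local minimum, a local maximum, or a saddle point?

saddle point

The mixed partial ∂²phi/∂s∂t is 0, so the Hessian at any point is diag(phi_ss, phi_tt) = diag(24(3s^2 + 16s + 19), 12(3t^2 - 4t - 8)).
At (-1, 0): H = diag(144, -96).
The eigenvalues have opposite signs, so H is indefinite: a saddle point.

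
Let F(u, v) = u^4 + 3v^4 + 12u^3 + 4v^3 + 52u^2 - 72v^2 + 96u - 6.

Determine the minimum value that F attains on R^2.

-710

F(u,v) separates as P(u) + Q(v) − 6, so its minimum is min P + min Q − 6.
P'(u) = 4(u + 2)(u + 3)(u + 4) vanishes at u ∈ {-4, -3, -2}; Q'(v) = 12v(v - 3)(v + 4) vanishes at v ∈ {-4, 0, 3}.
Local minima of P (where P''>0): P(-4)=-64, P(-2)=-64. Local minima of Q: Q(-4)=-640, Q(3)=-297.
So the global minimum of F is P(-4) + Q(-4) − 6 = -64 − 640 − 6 = -710, attained at (-4, -4).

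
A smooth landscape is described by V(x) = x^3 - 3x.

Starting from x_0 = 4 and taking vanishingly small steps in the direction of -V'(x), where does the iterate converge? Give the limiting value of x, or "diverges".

V'(x) = 3(x - 1)(x + 1), so V'(4) = 45.
Gradient descent moves in the -V' direction, i.e. x is decreasing.
The nearest critical point in that direction is x = 1, where V'' = 6 > 0 (a local minimum). The iterate converges there.

1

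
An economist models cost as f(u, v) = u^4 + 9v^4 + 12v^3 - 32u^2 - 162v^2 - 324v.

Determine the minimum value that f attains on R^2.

f(u,v) separates as P(u) + Q(v), so its minimum is min P + min Q.
P'(u) = 4u(u - 4)(u + 4) vanishes at u ∈ {-4, 0, 4}; Q'(v) = 36(v - 3)(v + 1)(v + 3) vanishes at v ∈ {-3, -1, 3}.
Local minima of P (where P''>0): P(-4)=-256, P(4)=-256. Local minima of Q: Q(-3)=-81, Q(3)=-1377.
So the global minimum of f is P(-4) + Q(3) = -256 − 1377 = -1633, attained at (-4, 3).

-1633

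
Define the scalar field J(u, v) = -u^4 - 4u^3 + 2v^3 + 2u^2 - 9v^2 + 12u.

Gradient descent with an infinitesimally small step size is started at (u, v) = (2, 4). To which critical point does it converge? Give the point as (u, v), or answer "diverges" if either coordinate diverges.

diverges

J is separable, so gradient descent decouples: u follows -∂J/∂u, v follows -∂J/∂v.
∂J/∂u = -4(u - 1)(u + 1)(u + 3); at u=2 this is -60, so u increases.
∂J/∂v = 6v(v - 3); at v=4 this is 24, so v decreases.
The u-coordinate has no critical point in that direction and runs off to infinity.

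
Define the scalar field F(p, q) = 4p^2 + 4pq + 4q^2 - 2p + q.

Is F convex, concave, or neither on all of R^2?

F is quadratic, so its Hessian is the constant matrix H = [[8, 4], [4, 8]].
det(H) = 48, tr(H) = 16.
det(H) > 0 and tr(H) > 0, so H is positive definite everywhere: convex.

convex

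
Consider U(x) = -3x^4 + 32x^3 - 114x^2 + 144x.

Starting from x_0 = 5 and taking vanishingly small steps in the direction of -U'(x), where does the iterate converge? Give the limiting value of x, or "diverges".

U'(x) = -12(x - 4)(x - 3)(x - 1), so U'(5) = -96.
Gradient descent moves in the -U' direction, i.e. x is increasing.
There is no critical point above x=5, and U' keeps the same sign, so the iterate runs off to +∞.

diverges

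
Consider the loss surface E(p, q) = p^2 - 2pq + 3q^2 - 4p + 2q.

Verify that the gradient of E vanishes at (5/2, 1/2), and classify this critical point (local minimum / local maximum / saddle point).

∇E = (2p - 2q - 4, -2p + 6q + 2); substituting (5/2, 1/2) gives ∇E = (0, 0), so (5/2, 1/2) is indeed a critical point.
The Hessian of E is constant: H = [[2, -2], [-2, 6]].
det(H) = 2·6 − (-2)² = 8.
det(H) > 0 and tr(H) = 8 > 0, so H is positive definite and the point is a local minimum.

local minimum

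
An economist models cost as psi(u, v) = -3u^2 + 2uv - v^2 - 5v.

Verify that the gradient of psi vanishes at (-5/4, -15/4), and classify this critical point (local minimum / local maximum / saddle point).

∇psi = (-6u + 2v, 2u - 2v - 5); substituting (-5/4, -15/4) gives ∇psi = (0, 0), so (-5/4, -15/4) is indeed a critical point.
The Hessian of psi is constant: H = [[-6, 2], [2, -2]].
det(H) = (-6)·(-2) − 2² = 8.
det(H) > 0 and tr(H) = -8 < 0, so H is negative definite and the point is a local maximum.

local maximum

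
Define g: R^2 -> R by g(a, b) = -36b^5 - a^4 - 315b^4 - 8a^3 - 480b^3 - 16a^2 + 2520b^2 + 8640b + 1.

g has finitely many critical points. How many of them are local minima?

g separates as a function of a plus a function of b, so ∇g=0 decouples.
∂g/∂a = -4a(a + 2)(a + 4) = 0 at a ∈ {-4, -2, 0}; ∂g/∂b = -180(b - 2)(b + 2)(b + 3)(b + 4) = 0 at b ∈ {-4, -3, -2, 2}.
The Hessian is diagonal: diag(g_aa, g_bb). Second derivatives: g_aa(-4)=-32, g_aa(-2)=16, g_aa(0)=-32; g_bb(-4)=2160, g_bb(-3)=-900, g_bb(-2)=1440, g_bb(2)=-21600.
Local minima occur where both diagonal entries positive: (-2, -4), (-2, -2). Count: 2.

2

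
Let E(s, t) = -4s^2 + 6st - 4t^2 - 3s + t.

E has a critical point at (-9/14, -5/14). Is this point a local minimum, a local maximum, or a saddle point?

The Hessian of E is constant: H = [[-8, 6], [6, -8]].
det(H) = (-8)·(-8) − 6² = 28.
det(H) > 0 and tr(H) = -16 < 0, so H is negative definite and the point is a local maximum.

local maximum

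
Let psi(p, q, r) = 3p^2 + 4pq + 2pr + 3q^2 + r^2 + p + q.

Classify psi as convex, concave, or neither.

convex

psi is quadratic, so its Hessian is the constant matrix H = [[6, 4, 2], [4, 6, 0], [2, 0, 2]].
Leading principal minors: 6, 20, 16.
All positive ⇒ H ≻ 0 ⇒ convex.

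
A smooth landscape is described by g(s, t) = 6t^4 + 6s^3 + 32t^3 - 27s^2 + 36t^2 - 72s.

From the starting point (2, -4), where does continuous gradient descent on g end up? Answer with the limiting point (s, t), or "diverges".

g is separable, so gradient descent decouples: s follows -∂g/∂s, t follows -∂g/∂t.
∂g/∂s = 18(s - 4)(s + 1); at s=2 this is -108, so s increases.
∂g/∂t = 24t(t + 1)(t + 3); at t=-4 this is -288, so t increases.
s converges to its nearest critical value 4 (a local min of the s-part); t converges to -3. The iterate converges to (4, -3).

(4, -3)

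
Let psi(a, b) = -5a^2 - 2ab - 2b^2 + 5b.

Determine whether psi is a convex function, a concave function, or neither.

concave

psi is quadratic, so its Hessian is the constant matrix H = [[-10, -2], [-2, -4]].
det(H) = 36, tr(H) = -14.
det(H) > 0 and tr(H) < 0, so H is negative definite everywhere: concave.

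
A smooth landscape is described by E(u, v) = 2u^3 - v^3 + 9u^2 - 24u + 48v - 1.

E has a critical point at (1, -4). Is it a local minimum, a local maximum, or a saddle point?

local minimum

The mixed partial ∂²E/∂u∂v is 0, so the Hessian at any point is diag(E_uu, E_vv) = diag(6(2u + 3), -6v).
At (1, -4): H = diag(30, 24).
Both eigenvalues are positive, so H is positive definite: a local minimum.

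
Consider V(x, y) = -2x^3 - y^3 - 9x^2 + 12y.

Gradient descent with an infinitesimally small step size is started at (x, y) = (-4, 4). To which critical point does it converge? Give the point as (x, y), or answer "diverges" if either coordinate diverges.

V is separable, so gradient descent decouples: x follows -∂V/∂x, y follows -∂V/∂y.
∂V/∂x = -6x(x + 3); at x=-4 this is -24, so x increases.
∂V/∂y = -3(y - 2)(y + 2); at y=4 this is -36, so y increases.
The y-coordinate has no critical point in that direction and runs off to infinity.

diverges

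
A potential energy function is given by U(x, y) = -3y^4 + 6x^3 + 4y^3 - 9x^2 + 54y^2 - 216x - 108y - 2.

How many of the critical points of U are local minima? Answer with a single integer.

1

U separates as a function of x plus a function of y, so ∇U=0 decouples.
∂U/∂x = 18(x - 4)(x + 3) = 0 at x ∈ {-3, 4}; ∂U/∂y = -12(y - 3)(y - 1)(y + 3) = 0 at y ∈ {-3, 1, 3}.
The Hessian is diagonal: diag(U_xx, U_yy). Second derivatives: U_xx(-3)=-126, U_xx(4)=126; U_yy(-3)=-288, U_yy(1)=96, U_yy(3)=-144.
Local minima occur where both diagonal entries positive: (4, 1). Count: 1.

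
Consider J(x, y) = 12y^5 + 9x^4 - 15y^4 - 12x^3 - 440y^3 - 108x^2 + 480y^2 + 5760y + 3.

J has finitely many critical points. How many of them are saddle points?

6

J separates as a function of x plus a function of y, so ∇J=0 decouples.
∂J/∂x = 36x(x - 3)(x + 2) = 0 at x ∈ {-2, 0, 3}; ∂J/∂y = 60(y - 4)(y - 3)(y + 2)(y + 4) = 0 at y ∈ {-4, -2, 3, 4}.
The Hessian is diagonal: diag(J_xx, J_yy). Second derivatives: J_xx(-2)=360, J_xx(0)=-216, J_xx(3)=540; J_yy(-4)=-6720, J_yy(-2)=3600, J_yy(3)=-2100, J_yy(4)=2880.
Saddle points occur where the two diagonal entries have opposite signs: (-2, -4), (-2, 3), (0, -2), (0, 4), (3, -4), (3, 3). Count: 6.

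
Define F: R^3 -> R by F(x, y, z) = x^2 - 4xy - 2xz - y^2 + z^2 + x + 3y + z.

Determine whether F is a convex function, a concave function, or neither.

neither

F is quadratic, so its Hessian is the constant matrix H = [[2, -4, -2], [-4, -2, 0], [-2, 0, 2]].
Leading principal minors: 2, -20, -32.
Neither pattern holds ⇒ H is indefinite ⇒ neither convex nor concave.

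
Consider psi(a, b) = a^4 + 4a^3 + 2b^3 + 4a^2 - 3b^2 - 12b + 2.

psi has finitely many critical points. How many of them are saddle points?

psi separates as a function of a plus a function of b, so ∇psi=0 decouples.
∂psi/∂a = 4a(a + 1)(a + 2) = 0 at a ∈ {-2, -1, 0}; ∂psi/∂b = 6(b - 2)(b + 1) = 0 at b ∈ {-1, 2}.
The Hessian is diagonal: diag(psi_aa, psi_bb). Second derivatives: psi_aa(-2)=8, psi_aa(-1)=-4, psi_aa(0)=8; psi_bb(-1)=-18, psi_bb(2)=18.
Saddle points occur where the two diagonal entries have opposite signs: (-2, -1), (-1, 2), (0, -1). Count: 3.

3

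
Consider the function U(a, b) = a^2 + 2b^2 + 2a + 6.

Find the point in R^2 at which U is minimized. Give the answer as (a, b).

U(a,b) separates as P(a) + Q(b) + 6, so its minimum is min P + min Q + 6.
P'(a) = 2a + 2 vanishes at a ∈ {-1}; Q'(b) = 4b vanishes at b ∈ {0}.
Local minima of P (where P''>0): P(-1)=-1. Local minima of Q: Q(0)=0.
So the global minimum of U is P(-1) + Q(0) + 6 = -1 + 0 + 6 = 5, attained at (-1, 0).

(-1, 0)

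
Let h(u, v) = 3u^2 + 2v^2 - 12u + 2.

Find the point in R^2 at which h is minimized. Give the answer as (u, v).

(2, 0)

h(u,v) separates as P(u) + Q(v) + 2, so its minimum is min P + min Q + 2.
P'(u) = 6u - 12 vanishes at u ∈ {2}; Q'(v) = 4v vanishes at v ∈ {0}.
Local minima of P (where P''>0): P(2)=-12. Local minima of Q: Q(0)=0.
So the global minimum of h is P(2) + Q(0) + 2 = -12 + 0 + 2 = -10, attained at (2, 0).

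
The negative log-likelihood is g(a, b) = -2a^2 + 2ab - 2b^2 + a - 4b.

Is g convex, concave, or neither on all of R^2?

g is quadratic, so its Hessian is the constant matrix H = [[-4, 2], [2, -4]].
det(H) = 12, tr(H) = -8.
det(H) > 0 and tr(H) < 0, so H is negative definite everywhere: concave.

concave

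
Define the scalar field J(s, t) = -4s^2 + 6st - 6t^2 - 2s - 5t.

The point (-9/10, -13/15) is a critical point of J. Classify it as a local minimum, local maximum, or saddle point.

The Hessian of J is constant: H = [[-8, 6], [6, -12]].
det(H) = (-8)·(-12) − 6² = 60.
det(H) > 0 and tr(H) = -20 < 0, so H is negative definite and the point is a local maximum.

local maximum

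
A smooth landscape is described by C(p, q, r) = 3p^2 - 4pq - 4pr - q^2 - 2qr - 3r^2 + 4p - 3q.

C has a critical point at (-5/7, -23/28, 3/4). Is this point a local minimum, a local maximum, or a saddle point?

The Hessian is constant: H = [[6, -4, -4], [-4, -2, -2], [-4, -2, -6]].
Leading principal minors: Δ₁ = 6, Δ₂ = -28, Δ₃ = 112.
The minors fit neither the all-positive nor the alternating-sign pattern, so H is indefinite: a saddle point.

saddle point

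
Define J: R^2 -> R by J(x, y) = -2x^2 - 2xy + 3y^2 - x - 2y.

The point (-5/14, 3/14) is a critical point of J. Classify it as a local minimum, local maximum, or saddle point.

The Hessian of J is constant: H = [[-4, -2], [-2, 6]].
det(H) = (-4)·6 − (-2)² = -28.
Since det(H) < 0, H is indefinite and the critical point is a saddle point.

saddle point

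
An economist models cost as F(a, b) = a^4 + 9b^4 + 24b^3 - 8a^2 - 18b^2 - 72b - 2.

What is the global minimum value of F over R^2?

F(a,b) separates as P(a) + Q(b) − 2, so its minimum is min P + min Q − 2.
P'(a) = 4a(a - 2)(a + 2) vanishes at a ∈ {-2, 0, 2}; Q'(b) = 36(b - 1)(b + 1)(b + 2) vanishes at b ∈ {-2, -1, 1}.
Local minima of P (where P''>0): P(-2)=-16, P(2)=-16. Local minima of Q: Q(-2)=24, Q(1)=-57.
So the global minimum of F is P(-2) + Q(1) − 2 = -16 − 57 − 2 = -75, attained at (-2, 1).

-75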